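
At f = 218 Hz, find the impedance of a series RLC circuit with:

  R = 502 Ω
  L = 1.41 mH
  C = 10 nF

Step 1 — Angular frequency: ω = 2π·f = 2π·218 = 1370 rad/s.
Step 2 — Component impedances:
  R: Z = R = 502 Ω
  L: Z = jωL = j·1370·0.00141 = 0 + j1.931 Ω
  C: Z = 1/(jωC) = -j/(ω·C) = 0 - j7.301e+04 Ω
Step 3 — Series combination: Z_total = R + L + C = 502 - j7.3e+04 Ω = 7.301e+04∠-89.6° Ω.

Z = 502 - j7.3e+04 Ω = 7.301e+04∠-89.6° Ω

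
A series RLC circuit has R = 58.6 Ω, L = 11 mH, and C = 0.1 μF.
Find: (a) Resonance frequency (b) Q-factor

Step 1 — Resonance condition Im(Z)=0 gives ω₀ = 1/√(LC).
Step 2 — ω₀ = 1/√(0.011·1e-07) = 3.015e+04 rad/s.
Step 3 — f₀ = ω₀/(2π) = 4799 Hz.
Step 4 — Series Q: Q = ω₀L/R = 3.015e+04·0.011/58.6 = 5.66.

(a) f₀ = 4799 Hz  (b) Q = 5.66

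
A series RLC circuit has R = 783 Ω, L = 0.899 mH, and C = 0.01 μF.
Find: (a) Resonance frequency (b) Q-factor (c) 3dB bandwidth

Step 1 — Resonance: ω₀ = 1/√(LC) = 1/√(0.000899·1e-08) = 3.335e+05 rad/s.
Step 2 — f₀ = ω₀/(2π) = 5.308e+04 Hz.
Step 3 — Series Q: Q = ω₀L/R = 3.335e+05·0.000899/783 = 0.3829.
Step 4 — Bandwidth: Δω = ω₀/Q = 8.71e+05 rad/s; BW = Δω/(2π) = 1.386e+05 Hz.

(a) f₀ = 5.308e+04 Hz  (b) Q = 0.3829  (c) BW = 1.386e+05 Hz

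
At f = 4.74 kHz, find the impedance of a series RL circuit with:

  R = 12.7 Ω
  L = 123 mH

Step 1 — Angular frequency: ω = 2π·f = 2π·4740 = 2.978e+04 rad/s.
Step 2 — Component impedances:
  R: Z = R = 12.7 Ω
  L: Z = jωL = j·2.978e+04·0.123 = 0 + j3663 Ω
Step 3 — Series combination: Z_total = R + L = 12.7 + j3663 Ω = 3663∠89.8° Ω.

Z = 12.7 + j3663 Ω = 3663∠89.8° Ω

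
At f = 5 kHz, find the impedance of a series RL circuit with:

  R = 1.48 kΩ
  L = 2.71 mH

Step 1 — Angular frequency: ω = 2π·f = 2π·5000 = 3.142e+04 rad/s.
Step 2 — Component impedances:
  R: Z = R = 1480 Ω
  L: Z = jωL = j·3.142e+04·0.00271 = 0 + j85.14 Ω
Step 3 — Series combination: Z_total = R + L = 1480 + j85.14 Ω = 1482∠3.3° Ω.

Z = 1480 + j85.14 Ω = 1482∠3.3° Ω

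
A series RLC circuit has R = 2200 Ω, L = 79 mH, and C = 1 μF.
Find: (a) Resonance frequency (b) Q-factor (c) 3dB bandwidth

Step 1 — Resonance: ω₀ = 1/√(LC) = 1/√(0.079·1e-06) = 3558 rad/s.
Step 2 — f₀ = ω₀/(2π) = 566.2 Hz.
Step 3 — Series Q: Q = ω₀L/R = 3558·0.079/2200 = 0.1278.
Step 4 — Bandwidth: Δω = ω₀/Q = 2.785e+04 rad/s; BW = Δω/(2π) = 4432 Hz.

(a) f₀ = 566.2 Hz  (b) Q = 0.1278  (c) BW = 4432 Hz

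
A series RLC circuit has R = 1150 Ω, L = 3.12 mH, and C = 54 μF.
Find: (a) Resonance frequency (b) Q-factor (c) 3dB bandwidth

Step 1 — Resonance: ω₀ = 1/√(LC) = 1/√(0.00312·5.4e-05) = 2436 rad/s.
Step 2 — f₀ = ω₀/(2π) = 387.7 Hz.
Step 3 — Series Q: Q = ω₀L/R = 2436·0.00312/1150 = 0.00661.
Step 4 — Bandwidth: Δω = ω₀/Q = 3.686e+05 rad/s; BW = Δω/(2π) = 5.866e+04 Hz.

(a) f₀ = 387.7 Hz  (b) Q = 0.00661  (c) BW = 5.866e+04 Hz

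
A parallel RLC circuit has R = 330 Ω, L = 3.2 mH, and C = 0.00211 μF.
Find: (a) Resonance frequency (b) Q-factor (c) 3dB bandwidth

Step 1 — Resonance: ω₀ = 1/√(LC) = 1/√(0.0032·2.11e-09) = 3.848e+05 rad/s.
Step 2 — f₀ = ω₀/(2π) = 6.125e+04 Hz.
Step 3 — Parallel Q: Q = R/(ω₀L) = 330/(3.848e+05·0.0032) = 0.268.
Step 4 — Bandwidth: Δω = ω₀/Q = 1.436e+06 rad/s; BW = Δω/(2π) = 2.286e+05 Hz.

(a) f₀ = 6.125e+04 Hz  (b) Q = 0.268  (c) BW = 2.286e+05 Hz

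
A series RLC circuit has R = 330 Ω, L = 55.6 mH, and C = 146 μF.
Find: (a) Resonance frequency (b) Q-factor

Step 1 — Resonance condition Im(Z)=0 gives ω₀ = 1/√(LC).
Step 2 — ω₀ = 1/√(0.0556·0.000146) = 351 rad/s.
Step 3 — f₀ = ω₀/(2π) = 55.86 Hz.
Step 4 — Series Q: Q = ω₀L/R = 351·0.0556/330 = 0.05914.

(a) f₀ = 55.86 Hz  (b) Q = 0.05914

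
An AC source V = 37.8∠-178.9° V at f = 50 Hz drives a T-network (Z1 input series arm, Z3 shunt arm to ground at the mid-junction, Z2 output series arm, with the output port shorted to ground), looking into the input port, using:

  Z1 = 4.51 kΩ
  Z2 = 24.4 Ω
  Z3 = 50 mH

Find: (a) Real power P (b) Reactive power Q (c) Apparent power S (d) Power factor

Step 1 — Angular frequency: ω = 2π·f = 2π·50 = 314.2 rad/s.
Step 2 — Component impedances:
  Z1: Z = R = 4510 Ω
  Z2: Z = R = 24.4 Ω
  Z3: Z = jωL = j·314.2·0.05 = 0 + j15.71 Ω
Step 3 — With the output port shorted to ground, the output series arm Z2 runs from the junction to ground; the shunt arm Z3 also runs from the junction to ground. They appear in parallel: Z3 || Z2 = 7.149 + j11.11 Ω.
Step 4 — Series with input arm Z1: Z_in = Z1 + (Z3 || Z2) = 4517 + j11.11 Ω = 4517∠0.1° Ω.
Step 5 — Source phasor: V = 37.8∠-178.9° V = -37.79 - j0.7257 V.
Step 6 — Current: I = V / Z = -0.008367 - j0.0001401 A = 0.008368∠-179.0° A.
Step 7 — Complex power: S = V·I* = 0.3163 + j0.0007777 VA.
Step 8 — Real power: P = Re(S) = 0.3163 W.
Step 9 — Reactive power: Q = Im(S) = 0.0007777 VAR.
Step 10 — Apparent power: |S| = 0.3163 VA.
Step 11 — Power factor: PF = P/|S| = 1 (lagging).

(a) P = 0.3163 W  (b) Q = 0.0007777 VAR  (c) S = 0.3163 VA  (d) PF = 1 (lagging)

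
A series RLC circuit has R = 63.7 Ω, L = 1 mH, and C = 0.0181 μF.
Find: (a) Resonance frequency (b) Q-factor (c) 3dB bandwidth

Step 1 — Resonance condition Im(Z)=0 gives ω₀ = 1/√(LC).
Step 2 — ω₀ = 1/√(0.001·1.81e-08) = 2.351e+05 rad/s.
Step 3 — f₀ = ω₀/(2π) = 3.741e+04 Hz.
Step 4 — Series Q: Q = ω₀L/R = 2.351e+05·0.001/63.7 = 3.69.
Step 5 — 3dB bandwidth: Δω = ω₀/Q = 6.37e+04 rad/s; BW = Δω/(2π) = 1.014e+04 Hz.

(a) f₀ = 3.741e+04 Hz  (b) Q = 3.69  (c) BW = 1.014e+04 Hz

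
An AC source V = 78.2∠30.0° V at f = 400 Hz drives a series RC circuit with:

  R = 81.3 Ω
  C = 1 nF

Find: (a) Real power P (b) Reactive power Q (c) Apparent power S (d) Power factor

Step 1 — Angular frequency: ω = 2π·f = 2π·400 = 2513 rad/s.
Step 2 — Component impedances:
  R: Z = R = 81.3 Ω
  C: Z = 1/(jωC) = -j/(ω·C) = 0 - j3.979e+05 Ω
Step 3 — Series combination: Z_total = R + C = 81.3 - j3.979e+05 Ω = 3.979e+05∠-90.0° Ω.
Step 4 — Source phasor: V = 78.2∠30.0° V = 67.72 + j39.1 V.
Step 5 — Current: I = V / Z = -9.823e-05 + j0.0001702 A = 0.0001965∠120.0° A.
Step 6 — Complex power: S = V·I* = 3.14e-06 - j0.01537 VA.
Step 7 — Real power: P = Re(S) = 3.14e-06 W.
Step 8 — Reactive power: Q = Im(S) = -0.01537 VAR.
Step 9 — Apparent power: |S| = 0.01537 VA.
Step 10 — Power factor: PF = P/|S| = 0.0002043 (leading).

(a) P = 3.14e-06 W  (b) Q = -0.01537 VAR  (c) S = 0.01537 VA  (d) PF = 0.0002043 (leading)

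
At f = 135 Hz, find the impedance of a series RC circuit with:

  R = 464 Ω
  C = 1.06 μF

Step 1 — Angular frequency: ω = 2π·f = 2π·135 = 848.2 rad/s.
Step 2 — Component impedances:
  R: Z = R = 464 Ω
  C: Z = 1/(jωC) = -j/(ω·C) = 0 - j1112 Ω
Step 3 — Series combination: Z_total = R + C = 464 - j1112 Ω = 1205∠-67.4° Ω.

Z = 464 - j1112 Ω = 1205∠-67.4° Ω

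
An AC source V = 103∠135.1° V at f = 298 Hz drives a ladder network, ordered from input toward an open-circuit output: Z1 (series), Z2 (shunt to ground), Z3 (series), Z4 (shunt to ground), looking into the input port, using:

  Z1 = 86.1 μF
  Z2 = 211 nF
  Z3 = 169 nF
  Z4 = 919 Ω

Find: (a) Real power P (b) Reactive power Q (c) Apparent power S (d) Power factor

Step 1 — Angular frequency: ω = 2π·f = 2π·298 = 1872 rad/s.
Step 2 — Component impedances:
  Z1: Z = 1/(jωC) = -j/(ω·C) = 0 - j6.203 Ω
  Z2: Z = 1/(jωC) = -j/(ω·C) = 0 - j2531 Ω
  Z3: Z = 1/(jωC) = -j/(ω·C) = 0 - j3160 Ω
  Z4: Z = R = 919 Ω
Step 3 — Ladder network (open output): work backward from the far end, alternating series and parallel combinations. Z_in = 177.2 - j1440 Ω = 1451∠-83.0° Ω.
Step 4 — Source phasor: V = 103∠135.1° V = -72.96 + j72.7 V.
Step 5 — Current: I = V / Z = -0.05587 - j0.04379 A = 0.07098∠-141.9° A.
Step 6 — Complex power: S = V·I* = 0.8925 - j7.256 VA.
Step 7 — Real power: P = Re(S) = 0.8925 W.
Step 8 — Reactive power: Q = Im(S) = -7.256 VAR.
Step 9 — Apparent power: |S| = 7.311 VA.
Step 10 — Power factor: PF = P/|S| = 0.1221 (leading).

(a) P = 0.8925 W  (b) Q = -7.256 VAR  (c) S = 7.311 VA  (d) PF = 0.1221 (leading)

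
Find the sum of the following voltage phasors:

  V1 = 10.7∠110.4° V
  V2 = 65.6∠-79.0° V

Step 1 — Convert each phasor to rectangular form:
  V1 = 10.7·(cos(110.4°) + j·sin(110.4°)) = -3.73 + j10.03 V
  V2 = 65.6·(cos(-79.0°) + j·sin(-79.0°)) = 12.52 - j64.39 V
Step 2 — Sum components: V_total = 8.787 - j54.37 V.
Step 3 — Convert to polar: |V_total| = 55.07 V, ∠V_total = -80.8°.

V_total = 55.07∠-80.8° V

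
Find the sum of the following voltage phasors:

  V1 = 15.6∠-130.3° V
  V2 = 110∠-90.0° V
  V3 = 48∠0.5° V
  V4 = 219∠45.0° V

Step 1 — Convert each phasor to rectangular form:
  V1 = 15.6·(cos(-130.3°) + j·sin(-130.3°)) = -10.09 - j11.9 V
  V2 = 110·(cos(-90.0°) + j·sin(-90.0°)) = 0 - j110 V
  V3 = 48·(cos(0.5°) + j·sin(0.5°)) = 48 + j0.4189 V
  V4 = 219·(cos(45.0°) + j·sin(45.0°)) = 154.9 + j154.9 V
Step 2 — Sum components: V_total = 192.8 + j33.38 V.
Step 3 — Convert to polar: |V_total| = 195.6 V, ∠V_total = 9.8°.

V_total = 195.6∠9.8° V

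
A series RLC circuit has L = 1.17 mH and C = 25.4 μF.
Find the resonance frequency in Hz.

Step 1 — Resonance condition Im(Z)=0 gives ω₀ = 1/√(LC).
Step 2 — ω₀ = 1/√(0.00117·2.54e-05) = 5801 rad/s.
Step 3 — f₀ = ω₀/(2π) = 923.2 Hz.

f₀ = 923.2 Hz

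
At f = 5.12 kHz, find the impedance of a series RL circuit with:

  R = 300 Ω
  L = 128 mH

Step 1 — Angular frequency: ω = 2π·f = 2π·5120 = 3.217e+04 rad/s.
Step 2 — Component impedances:
  R: Z = R = 300 Ω
  L: Z = jωL = j·3.217e+04·0.128 = 0 + j4118 Ω
Step 3 — Series combination: Z_total = R + L = 300 + j4118 Ω = 4129∠85.8° Ω.

Z = 300 + j4118 Ω = 4129∠85.8° Ω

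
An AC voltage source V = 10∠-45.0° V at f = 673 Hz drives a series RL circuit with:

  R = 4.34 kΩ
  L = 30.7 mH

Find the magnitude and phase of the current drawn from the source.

Step 1 — Angular frequency: ω = 2π·f = 2π·673 = 4229 rad/s.
Step 2 — Component impedances:
  R: Z = R = 4340 Ω
  L: Z = jωL = j·4229·0.0307 = 0 + j129.8 Ω
Step 3 — Series combination: Z_total = R + L = 4340 + j129.8 Ω = 4342∠1.7° Ω.
Step 4 — Source phasor: V = 10∠-45.0° V = 7.071 - j7.071 V.
Step 5 — Ohm's law: I = V / Z_total = (7.071 - j7.071) / (4340 + j129.8) = 0.001579 - j0.001677 A.
Step 6 — Convert to polar: |I| = 0.002303 A, ∠I = -46.7°.

I = 0.002303∠-46.7° A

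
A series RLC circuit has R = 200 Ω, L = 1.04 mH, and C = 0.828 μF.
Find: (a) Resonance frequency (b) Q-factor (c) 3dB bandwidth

Step 1 — Resonance condition Im(Z)=0 gives ω₀ = 1/√(LC).
Step 2 — ω₀ = 1/√(0.00104·8.28e-07) = 3.408e+04 rad/s.
Step 3 — f₀ = ω₀/(2π) = 5424 Hz.
Step 4 — Series Q: Q = ω₀L/R = 3.408e+04·0.00104/200 = 0.1772.
Step 5 — 3dB bandwidth: Δω = ω₀/Q = 1.923e+05 rad/s; BW = Δω/(2π) = 3.061e+04 Hz.

(a) f₀ = 5424 Hz  (b) Q = 0.1772  (c) BW = 3.061e+04 Hz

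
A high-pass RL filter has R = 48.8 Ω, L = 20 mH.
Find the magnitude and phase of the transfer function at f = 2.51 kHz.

Step 1 — Angular frequency: ω = 2π·2510 = 1.577e+04 rad/s.
Step 2 — Transfer function: H(jω) = jωL/(R + jωL).
Step 3 — Numerator jωL = j·315.4; denominator R + jωL = 48.8 + j315.4.
Step 4 — H = 0.9766 + j0.1511.
Step 5 — Magnitude: |H| = 0.9882 (-0.1 dB); phase: φ = 8.8°.

|H| = 0.9882 (-0.1 dB), φ = 8.8°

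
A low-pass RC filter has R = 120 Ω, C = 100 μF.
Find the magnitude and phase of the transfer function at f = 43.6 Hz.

Step 1 — Angular frequency: ω = 2π·43.6 = 273.9 rad/s.
Step 2 — Transfer function: H(jω) = 1/(1 + jωRC).
Step 3 — Denominator: 1 + jωRC = 1 + j·273.9·120·0.0001 = 1 + j3.287.
Step 4 — H = 0.0847 - j0.2784.
Step 5 — Magnitude: |H| = 0.291 (-10.7 dB); phase: φ = -73.1°.

|H| = 0.291 (-10.7 dB), φ = -73.1°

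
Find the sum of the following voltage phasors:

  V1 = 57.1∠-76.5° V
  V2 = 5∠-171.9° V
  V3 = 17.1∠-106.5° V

Step 1 — Convert each phasor to rectangular form:
  V1 = 57.1·(cos(-76.5°) + j·sin(-76.5°)) = 13.33 - j55.52 V
  V2 = 5·(cos(-171.9°) + j·sin(-171.9°)) = -4.95 - j0.7045 V
  V3 = 17.1·(cos(-106.5°) + j·sin(-106.5°)) = -4.857 - j16.4 V
Step 2 — Sum components: V_total = 3.523 - j72.62 V.
Step 3 — Convert to polar: |V_total| = 72.71 V, ∠V_total = -87.2°.

V_total = 72.71∠-87.2° V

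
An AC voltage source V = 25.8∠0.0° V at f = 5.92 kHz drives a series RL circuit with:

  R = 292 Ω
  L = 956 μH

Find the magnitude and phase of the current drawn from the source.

Step 1 — Angular frequency: ω = 2π·f = 2π·5920 = 3.72e+04 rad/s.
Step 2 — Component impedances:
  R: Z = R = 292 Ω
  L: Z = jωL = j·3.72e+04·0.000956 = 0 + j35.56 Ω
Step 3 — Series combination: Z_total = R + L = 292 + j35.56 Ω = 294.2∠6.9° Ω.
Step 4 — Source phasor: V = 25.8∠0.0° V = 25.8 V.
Step 5 — Ohm's law: I = V / Z_total = (25.8) / (292 + j35.56) = 0.08706 - j0.0106 A.
Step 6 — Convert to polar: |I| = 0.08771 A, ∠I = -6.9°.

I = 0.08771∠-6.9° A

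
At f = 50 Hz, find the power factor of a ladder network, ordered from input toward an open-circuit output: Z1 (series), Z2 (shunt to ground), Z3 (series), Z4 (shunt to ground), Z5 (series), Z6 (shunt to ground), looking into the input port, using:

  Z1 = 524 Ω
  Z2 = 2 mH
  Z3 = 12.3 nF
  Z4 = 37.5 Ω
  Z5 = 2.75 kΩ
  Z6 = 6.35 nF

Step 1 — Angular frequency: ω = 2π·f = 2π·50 = 314.2 rad/s.
Step 2 — Component impedances:
  Z1: Z = R = 524 Ω
  Z2: Z = jωL = j·314.2·0.002 = 0 + j0.6283 Ω
  Z3: Z = 1/(jωC) = -j/(ω·C) = 0 - j2.588e+05 Ω
  Z4: Z = R = 37.5 Ω
  Z5: Z = R = 2750 Ω
  Z6: Z = 1/(jωC) = -j/(ω·C) = 0 - j5.013e+05 Ω
Step 3 — Ladder network (open output): work backward from the far end, alternating series and parallel combinations. Z_in = 524 + j0.6283 Ω = 524∠0.1° Ω.
Step 4 — Power factor: PF = cos(φ) = Re(Z)/|Z| = 524/524 = 1.
Step 5 — Type: Im(Z) = 0.6283 ⇒ lagging (phase φ = 0.1°).

PF = 1 (lagging, φ = 0.1°)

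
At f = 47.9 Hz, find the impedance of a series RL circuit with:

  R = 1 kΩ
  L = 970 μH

Step 1 — Angular frequency: ω = 2π·f = 2π·47.9 = 301 rad/s.
Step 2 — Component impedances:
  R: Z = R = 1000 Ω
  L: Z = jωL = j·301·0.00097 = 0 + j0.2919 Ω
Step 3 — Series combination: Z_total = R + L = 1000 + j0.2919 Ω = 1000∠0.0° Ω.

Z = 1000 + j0.2919 Ω = 1000∠0.0° Ω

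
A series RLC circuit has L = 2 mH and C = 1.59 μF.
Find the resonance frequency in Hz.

Step 1 — Resonance condition Im(Z)=0 gives ω₀ = 1/√(LC).
Step 2 — ω₀ = 1/√(0.002·1.59e-06) = 1.773e+04 rad/s.
Step 3 — f₀ = ω₀/(2π) = 2822 Hz.

f₀ = 2822 Hz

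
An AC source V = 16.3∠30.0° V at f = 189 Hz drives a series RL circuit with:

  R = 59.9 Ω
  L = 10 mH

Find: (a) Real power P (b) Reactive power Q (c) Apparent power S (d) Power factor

Step 1 — Angular frequency: ω = 2π·f = 2π·189 = 1188 rad/s.
Step 2 — Component impedances:
  R: Z = R = 59.9 Ω
  L: Z = jωL = j·1188·0.01 = 0 + j11.88 Ω
Step 3 — Series combination: Z_total = R + L = 59.9 + j11.88 Ω = 61.07∠11.2° Ω.
Step 4 — Source phasor: V = 16.3∠30.0° V = 14.12 + j8.15 V.
Step 5 — Current: I = V / Z = 0.2527 + j0.08596 A = 0.2669∠18.8° A.
Step 6 — Complex power: S = V·I* = 4.268 + j0.8461 VA.
Step 7 — Real power: P = Re(S) = 4.268 W.
Step 8 — Reactive power: Q = Im(S) = 0.8461 VAR.
Step 9 — Apparent power: |S| = 4.351 VA.
Step 10 — Power factor: PF = P/|S| = 0.9809 (lagging).

(a) P = 4.268 W  (b) Q = 0.8461 VAR  (c) S = 4.351 VA  (d) PF = 0.9809 (lagging)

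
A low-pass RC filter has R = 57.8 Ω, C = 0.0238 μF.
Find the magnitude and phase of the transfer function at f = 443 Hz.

Step 1 — Angular frequency: ω = 2π·443 = 2783 rad/s.
Step 2 — Transfer function: H(jω) = 1/(1 + jωRC).
Step 3 — Denominator: 1 + jωRC = 1 + j·2783·57.8·2.38e-08 = 1 + j0.003829.
Step 4 — H = 1 - j0.003829.
Step 5 — Magnitude: |H| = 1 (-0.0 dB); phase: φ = -0.2°.

|H| = 1 (-0.0 dB), φ = -0.2°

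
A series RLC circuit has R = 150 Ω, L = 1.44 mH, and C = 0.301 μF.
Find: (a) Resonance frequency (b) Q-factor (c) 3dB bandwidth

Step 1 — Resonance: ω₀ = 1/√(LC) = 1/√(0.00144·3.01e-07) = 4.803e+04 rad/s.
Step 2 — f₀ = ω₀/(2π) = 7645 Hz.
Step 3 — Series Q: Q = ω₀L/R = 4.803e+04·0.00144/150 = 0.4611.
Step 4 — Bandwidth: Δω = ω₀/Q = 1.042e+05 rad/s; BW = Δω/(2π) = 1.658e+04 Hz.

(a) f₀ = 7645 Hz  (b) Q = 0.4611  (c) BW = 1.658e+04 Hz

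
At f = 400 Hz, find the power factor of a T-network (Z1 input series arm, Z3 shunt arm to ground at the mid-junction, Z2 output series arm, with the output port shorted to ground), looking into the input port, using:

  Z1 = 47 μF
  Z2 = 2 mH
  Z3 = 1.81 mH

Step 1 — Angular frequency: ω = 2π·f = 2π·400 = 2513 rad/s.
Step 2 — Component impedances:
  Z1: Z = 1/(jωC) = -j/(ω·C) = 0 - j8.466 Ω
  Z2: Z = jωL = j·2513·0.002 = 0 + j5.027 Ω
  Z3: Z = jωL = j·2513·0.00181 = 0 + j4.549 Ω
Step 3 — With the output port shorted to ground, the output series arm Z2 runs from the junction to ground; the shunt arm Z3 also runs from the junction to ground. They appear in parallel: Z3 || Z2 = 0 + j2.388 Ω.
Step 4 — Series with input arm Z1: Z_in = Z1 + (Z3 || Z2) = 0 - j6.078 Ω = 6.078∠-90.0° Ω.
Step 5 — Power factor: PF = cos(φ) = Re(Z)/|Z| = 0/6.078 = 0.
Step 6 — Type: Im(Z) = -6.078 ⇒ leading (phase φ = -90.0°).

PF = 0 (leading, φ = -90.0°)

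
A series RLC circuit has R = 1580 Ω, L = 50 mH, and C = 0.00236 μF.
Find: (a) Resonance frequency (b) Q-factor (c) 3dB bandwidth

Step 1 — Resonance condition Im(Z)=0 gives ω₀ = 1/√(LC).
Step 2 — ω₀ = 1/√(0.05·2.36e-09) = 9.206e+04 rad/s.
Step 3 — f₀ = ω₀/(2π) = 1.465e+04 Hz.
Step 4 — Series Q: Q = ω₀L/R = 9.206e+04·0.05/1580 = 2.913.
Step 5 — 3dB bandwidth: Δω = ω₀/Q = 3.16e+04 rad/s; BW = Δω/(2π) = 5029 Hz.

(a) f₀ = 1.465e+04 Hz  (b) Q = 2.913  (c) BW = 5029 Hz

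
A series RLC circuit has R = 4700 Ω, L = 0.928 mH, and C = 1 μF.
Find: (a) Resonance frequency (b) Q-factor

Step 1 — Resonance condition Im(Z)=0 gives ω₀ = 1/√(LC).
Step 2 — ω₀ = 1/√(0.000928·1e-06) = 3.283e+04 rad/s.
Step 3 — f₀ = ω₀/(2π) = 5225 Hz.
Step 4 — Series Q: Q = ω₀L/R = 3.283e+04·0.000928/4700 = 0.006482.

(a) f₀ = 5225 Hz  (b) Q = 0.006482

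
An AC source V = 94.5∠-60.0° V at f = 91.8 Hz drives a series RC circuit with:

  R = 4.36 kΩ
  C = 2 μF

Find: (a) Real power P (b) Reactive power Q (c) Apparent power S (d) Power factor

Step 1 — Angular frequency: ω = 2π·f = 2π·91.8 = 576.8 rad/s.
Step 2 — Component impedances:
  R: Z = R = 4360 Ω
  C: Z = 1/(jωC) = -j/(ω·C) = 0 - j866.9 Ω
Step 3 — Series combination: Z_total = R + C = 4360 - j866.9 Ω = 4445∠-11.2° Ω.
Step 4 — Source phasor: V = 94.5∠-60.0° V = 47.25 - j81.84 V.
Step 5 — Current: I = V / Z = 0.01402 - j0.01598 A = 0.02126∠-48.8° A.
Step 6 — Complex power: S = V·I* = 1.97 - j0.3917 VA.
Step 7 — Real power: P = Re(S) = 1.97 W.
Step 8 — Reactive power: Q = Im(S) = -0.3917 VAR.
Step 9 — Apparent power: |S| = 2.009 VA.
Step 10 — Power factor: PF = P/|S| = 0.9808 (leading).

(a) P = 1.97 W  (b) Q = -0.3917 VAR  (c) S = 2.009 VA  (d) PF = 0.9808 (leading)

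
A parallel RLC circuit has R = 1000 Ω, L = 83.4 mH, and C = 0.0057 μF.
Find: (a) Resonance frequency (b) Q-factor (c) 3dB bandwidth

Step 1 — Resonance: ω₀ = 1/√(LC) = 1/√(0.0834·5.7e-09) = 4.586e+04 rad/s.
Step 2 — f₀ = ω₀/(2π) = 7300 Hz.
Step 3 — Parallel Q: Q = R/(ω₀L) = 1000/(4.586e+04·0.0834) = 0.2614.
Step 4 — Bandwidth: Δω = ω₀/Q = 1.754e+05 rad/s; BW = Δω/(2π) = 2.792e+04 Hz.

(a) f₀ = 7300 Hz  (b) Q = 0.2614  (c) BW = 2.792e+04 Hz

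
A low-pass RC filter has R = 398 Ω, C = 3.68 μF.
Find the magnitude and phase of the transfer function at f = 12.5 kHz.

Step 1 — Angular frequency: ω = 2π·1.25e+04 = 7.854e+04 rad/s.
Step 2 — Transfer function: H(jω) = 1/(1 + jωRC).
Step 3 — Denominator: 1 + jωRC = 1 + j·7.854e+04·398·3.68e-06 = 1 + j115.
Step 4 — H = 7.557e-05 - j0.008693.
Step 5 — Magnitude: |H| = 0.008693 (-41.2 dB); phase: φ = -89.5°.

|H| = 0.008693 (-41.2 dB), φ = -89.5°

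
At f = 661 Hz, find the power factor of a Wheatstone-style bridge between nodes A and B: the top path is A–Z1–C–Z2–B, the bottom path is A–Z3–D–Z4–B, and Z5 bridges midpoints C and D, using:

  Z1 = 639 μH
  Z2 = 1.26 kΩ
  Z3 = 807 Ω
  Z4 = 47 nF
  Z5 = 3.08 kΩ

Step 1 — Angular frequency: ω = 2π·f = 2π·661 = 4153 rad/s.
Step 2 — Component impedances:
  Z1: Z = jωL = j·4153·0.000639 = 0 + j2.654 Ω
  Z2: Z = R = 1260 Ω
  Z3: Z = R = 807 Ω
  Z4: Z = 1/(jωC) = -j/(ω·C) = 0 - j5123 Ω
  Z5: Z = R = 3080 Ω
Step 3 — Bridge requires nodal analysis (the Z5 bridge couples midpoints C and D, so the two paths cannot be reduced to a simple series/parallel combination). Setting node B to ground and injecting 1 A at node A, the 3-node admittance system at A, C, D solves to V_A = Z_AB = 1160 - j270.2 Ω = 1191∠-13.1° Ω.
Step 4 — Power factor: PF = cos(φ) = Re(Z)/|Z| = 1159.8/1190.9 = 0.9739.
Step 5 — Type: Im(Z) = -270.2 ⇒ leading (phase φ = -13.1°).

PF = 0.9739 (leading, φ = -13.1°)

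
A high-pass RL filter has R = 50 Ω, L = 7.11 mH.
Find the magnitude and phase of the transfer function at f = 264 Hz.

Step 1 — Angular frequency: ω = 2π·264 = 1659 rad/s.
Step 2 — Transfer function: H(jω) = jωL/(R + jωL).
Step 3 — Numerator jωL = j·11.79; denominator R + jωL = 50 + j11.79.
Step 4 — H = 0.05271 + j0.2234.
Step 5 — Magnitude: |H| = 0.2296 (-12.8 dB); phase: φ = 76.7°.

|H| = 0.2296 (-12.8 dB), φ = 76.7°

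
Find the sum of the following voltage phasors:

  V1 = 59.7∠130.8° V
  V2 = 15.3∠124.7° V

Step 1 — Convert each phasor to rectangular form:
  V1 = 59.7·(cos(130.8°) + j·sin(130.8°)) = -39.01 + j45.19 V
  V2 = 15.3·(cos(124.7°) + j·sin(124.7°)) = -8.71 + j12.58 V
Step 2 — Sum components: V_total = -47.72 + j57.77 V.
Step 3 — Convert to polar: |V_total| = 74.93 V, ∠V_total = 129.6°.

V_total = 74.93∠129.6° V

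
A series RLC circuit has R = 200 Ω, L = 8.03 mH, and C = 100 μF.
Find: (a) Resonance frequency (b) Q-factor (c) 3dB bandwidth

Step 1 — Resonance: ω₀ = 1/√(LC) = 1/√(0.00803·0.0001) = 1116 rad/s.
Step 2 — f₀ = ω₀/(2π) = 177.6 Hz.
Step 3 — Series Q: Q = ω₀L/R = 1116·0.00803/200 = 0.04481.
Step 4 — Bandwidth: Δω = ω₀/Q = 2.491e+04 rad/s; BW = Δω/(2π) = 3964 Hz.

(a) f₀ = 177.6 Hz  (b) Q = 0.04481  (c) BW = 3964 Hz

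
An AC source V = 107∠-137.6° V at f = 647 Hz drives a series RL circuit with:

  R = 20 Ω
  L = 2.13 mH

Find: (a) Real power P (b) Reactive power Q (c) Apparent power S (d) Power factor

Step 1 — Angular frequency: ω = 2π·f = 2π·647 = 4065 rad/s.
Step 2 — Component impedances:
  R: Z = R = 20 Ω
  L: Z = jωL = j·4065·0.00213 = 0 + j8.659 Ω
Step 3 — Series combination: Z_total = R + L = 20 + j8.659 Ω = 21.79∠23.4° Ω.
Step 4 — Source phasor: V = 107∠-137.6° V = -79.01 - j72.15 V.
Step 5 — Current: I = V / Z = -4.642 - j1.598 A = 4.91∠-161.0° A.
Step 6 — Complex power: S = V·I* = 482.1 + j208.7 VA.
Step 7 — Real power: P = Re(S) = 482.1 W.
Step 8 — Reactive power: Q = Im(S) = 208.7 VAR.
Step 9 — Apparent power: |S| = 525.3 VA.
Step 10 — Power factor: PF = P/|S| = 0.9177 (lagging).

(a) P = 482.1 W  (b) Q = 208.7 VAR  (c) S = 525.3 VA  (d) PF = 0.9177 (lagging)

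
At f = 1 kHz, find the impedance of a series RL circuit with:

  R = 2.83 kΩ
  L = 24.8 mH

Step 1 — Angular frequency: ω = 2π·f = 2π·1000 = 6283 rad/s.
Step 2 — Component impedances:
  R: Z = R = 2830 Ω
  L: Z = jωL = j·6283·0.0248 = 0 + j155.8 Ω
Step 3 — Series combination: Z_total = R + L = 2830 + j155.8 Ω = 2834∠3.2° Ω.

Z = 2830 + j155.8 Ω = 2834∠3.2° Ω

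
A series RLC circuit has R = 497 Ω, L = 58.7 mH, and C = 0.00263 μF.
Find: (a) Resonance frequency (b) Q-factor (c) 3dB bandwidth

Step 1 — Resonance: ω₀ = 1/√(LC) = 1/√(0.0587·2.63e-09) = 8.048e+04 rad/s.
Step 2 — f₀ = ω₀/(2π) = 1.281e+04 Hz.
Step 3 — Series Q: Q = ω₀L/R = 8.048e+04·0.0587/497 = 9.506.
Step 4 — Bandwidth: Δω = ω₀/Q = 8467 rad/s; BW = Δω/(2π) = 1348 Hz.

(a) f₀ = 1.281e+04 Hz  (b) Q = 9.506  (c) BW = 1348 Hz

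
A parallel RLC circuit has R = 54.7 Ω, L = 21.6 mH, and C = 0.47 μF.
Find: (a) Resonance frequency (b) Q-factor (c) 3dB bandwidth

Step 1 — Resonance: ω₀ = 1/√(LC) = 1/√(0.0216·4.7e-07) = 9925 rad/s.
Step 2 — f₀ = ω₀/(2π) = 1580 Hz.
Step 3 — Parallel Q: Q = R/(ω₀L) = 54.7/(9925·0.0216) = 0.2552.
Step 4 — Bandwidth: Δω = ω₀/Q = 3.89e+04 rad/s; BW = Δω/(2π) = 6191 Hz.

(a) f₀ = 1580 Hz  (b) Q = 0.2552  (c) BW = 6191 Hz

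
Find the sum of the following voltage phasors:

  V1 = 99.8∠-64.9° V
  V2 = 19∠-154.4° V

Step 1 — Convert each phasor to rectangular form:
  V1 = 99.8·(cos(-64.9°) + j·sin(-64.9°)) = 42.34 - j90.38 V
  V2 = 19·(cos(-154.4°) + j·sin(-154.4°)) = -17.13 - j8.21 V
Step 2 — Sum components: V_total = 25.2 - j98.59 V.
Step 3 — Convert to polar: |V_total| = 101.8 V, ∠V_total = -75.7°.

V_total = 101.8∠-75.7° V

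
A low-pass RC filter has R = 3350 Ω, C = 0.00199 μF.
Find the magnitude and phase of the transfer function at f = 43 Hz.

Step 1 — Angular frequency: ω = 2π·43 = 270.2 rad/s.
Step 2 — Transfer function: H(jω) = 1/(1 + jωRC).
Step 3 — Denominator: 1 + jωRC = 1 + j·270.2·3350·1.99e-09 = 1 + j0.001801.
Step 4 — H = 1 - j0.001801.
Step 5 — Magnitude: |H| = 1 (-0.0 dB); phase: φ = -0.1°.

|H| = 1 (-0.0 dB), φ = -0.1°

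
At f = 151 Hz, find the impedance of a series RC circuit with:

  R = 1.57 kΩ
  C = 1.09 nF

Step 1 — Angular frequency: ω = 2π·f = 2π·151 = 948.8 rad/s.
Step 2 — Component impedances:
  R: Z = R = 1570 Ω
  C: Z = 1/(jωC) = -j/(ω·C) = 0 - j9.67e+05 Ω
Step 3 — Series combination: Z_total = R + C = 1570 - j9.67e+05 Ω = 9.67e+05∠-89.9° Ω.

Z = 1570 - j9.67e+05 Ω = 9.67e+05∠-89.9° Ω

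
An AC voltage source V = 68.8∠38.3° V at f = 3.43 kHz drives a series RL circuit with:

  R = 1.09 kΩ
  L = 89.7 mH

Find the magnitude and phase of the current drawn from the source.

Step 1 — Angular frequency: ω = 2π·f = 2π·3430 = 2.155e+04 rad/s.
Step 2 — Component impedances:
  R: Z = R = 1090 Ω
  L: Z = jωL = j·2.155e+04·0.0897 = 0 + j1933 Ω
Step 3 — Series combination: Z_total = R + L = 1090 + j1933 Ω = 2219∠60.6° Ω.
Step 4 — Source phasor: V = 68.8∠38.3° V = 53.99 + j42.64 V.
Step 5 — Ohm's law: I = V / Z_total = (53.99 + j42.64) / (1090 + j1933) = 0.02869 - j0.01176 A.
Step 6 — Convert to polar: |I| = 0.031 A, ∠I = -22.3°.

I = 0.031∠-22.3° A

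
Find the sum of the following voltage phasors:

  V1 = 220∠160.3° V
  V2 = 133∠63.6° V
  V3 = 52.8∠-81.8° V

Step 1 — Convert each phasor to rectangular form:
  V1 = 220·(cos(160.3°) + j·sin(160.3°)) = -207.1 + j74.16 V
  V2 = 133·(cos(63.6°) + j·sin(63.6°)) = 59.14 + j119.1 V
  V3 = 52.8·(cos(-81.8°) + j·sin(-81.8°)) = 7.531 - j52.26 V
Step 2 — Sum components: V_total = -140.5 + j141 V.
Step 3 — Convert to polar: |V_total| = 199 V, ∠V_total = 134.9°.

V_total = 199∠134.9° V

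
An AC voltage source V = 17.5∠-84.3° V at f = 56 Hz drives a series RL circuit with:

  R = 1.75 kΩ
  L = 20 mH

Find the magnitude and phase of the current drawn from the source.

Step 1 — Angular frequency: ω = 2π·f = 2π·56 = 351.9 rad/s.
Step 2 — Component impedances:
  R: Z = R = 1750 Ω
  L: Z = jωL = j·351.9·0.02 = 0 + j7.037 Ω
Step 3 — Series combination: Z_total = R + L = 1750 + j7.037 Ω = 1750∠0.2° Ω.
Step 4 — Source phasor: V = 17.5∠-84.3° V = 1.738 - j17.41 V.
Step 5 — Ohm's law: I = V / Z_total = (1.738 - j17.41) / (1750 + j7.037) = 0.0009532 - j0.009954 A.
Step 6 — Convert to polar: |I| = 0.01 A, ∠I = -84.5°.

I = 0.01∠-84.5° A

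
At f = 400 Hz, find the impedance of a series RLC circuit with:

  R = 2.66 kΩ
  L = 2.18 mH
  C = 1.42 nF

Step 1 — Angular frequency: ω = 2π·f = 2π·400 = 2513 rad/s.
Step 2 — Component impedances:
  R: Z = R = 2660 Ω
  L: Z = jωL = j·2513·0.00218 = 0 + j5.479 Ω
  C: Z = 1/(jωC) = -j/(ω·C) = 0 - j2.802e+05 Ω
Step 3 — Series combination: Z_total = R + L + C = 2660 - j2.802e+05 Ω = 2.802e+05∠-89.5° Ω.

Z = 2660 - j2.802e+05 Ω = 2.802e+05∠-89.5° Ω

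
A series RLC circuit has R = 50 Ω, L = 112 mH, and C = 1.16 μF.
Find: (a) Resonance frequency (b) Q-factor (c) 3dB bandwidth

Step 1 — Resonance condition Im(Z)=0 gives ω₀ = 1/√(LC).
Step 2 — ω₀ = 1/√(0.112·1.16e-06) = 2774 rad/s.
Step 3 — f₀ = ω₀/(2π) = 441.6 Hz.
Step 4 — Series Q: Q = ω₀L/R = 2774·0.112/50 = 6.215.
Step 5 — 3dB bandwidth: Δω = ω₀/Q = 446.4 rad/s; BW = Δω/(2π) = 71.05 Hz.

(a) f₀ = 441.6 Hz  (b) Q = 6.215  (c) BW = 71.05 Hz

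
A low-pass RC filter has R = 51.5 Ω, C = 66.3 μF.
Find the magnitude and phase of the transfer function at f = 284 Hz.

Step 1 — Angular frequency: ω = 2π·284 = 1784 rad/s.
Step 2 — Transfer function: H(jω) = 1/(1 + jωRC).
Step 3 — Denominator: 1 + jωRC = 1 + j·1784·51.5·6.63e-05 = 1 + j6.093.
Step 4 — H = 0.02623 - j0.1598.
Step 5 — Magnitude: |H| = 0.162 (-15.8 dB); phase: φ = -80.7°.

|H| = 0.162 (-15.8 dB), φ = -80.7°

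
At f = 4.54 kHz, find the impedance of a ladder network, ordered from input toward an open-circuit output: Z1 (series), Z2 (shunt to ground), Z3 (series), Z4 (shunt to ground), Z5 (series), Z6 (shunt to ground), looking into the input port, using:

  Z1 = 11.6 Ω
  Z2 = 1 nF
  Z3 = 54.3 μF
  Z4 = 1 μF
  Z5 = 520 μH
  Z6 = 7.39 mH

Step 1 — Angular frequency: ω = 2π·f = 2π·4540 = 2.853e+04 rad/s.
Step 2 — Component impedances:
  Z1: Z = R = 11.6 Ω
  Z2: Z = 1/(jωC) = -j/(ω·C) = 0 - j3.506e+04 Ω
  Z3: Z = 1/(jωC) = -j/(ω·C) = 0 - j0.6456 Ω
  Z4: Z = 1/(jωC) = -j/(ω·C) = 0 - j35.06 Ω
  Z5: Z = jωL = j·2.853e+04·0.00052 = 0 + j14.83 Ω
  Z6: Z = jωL = j·2.853e+04·0.00739 = 0 + j210.8 Ω
Step 3 — Ladder network (open output): work backward from the far end, alternating series and parallel combinations. Z_in = 11.6 - j42.1 Ω = 43.67∠-74.6° Ω.

Z = 11.6 - j42.1 Ω = 43.67∠-74.6° Ω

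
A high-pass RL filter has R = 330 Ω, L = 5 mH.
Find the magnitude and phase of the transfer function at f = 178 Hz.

Step 1 — Angular frequency: ω = 2π·178 = 1118 rad/s.
Step 2 — Transfer function: H(jω) = jωL/(R + jωL).
Step 3 — Numerator jωL = j·5.592; denominator R + jωL = 330 + j5.592.
Step 4 — H = 0.0002871 + j0.01694.
Step 5 — Magnitude: |H| = 0.01694 (-35.4 dB); phase: φ = 89.0°.

|H| = 0.01694 (-35.4 dB), φ = 89.0°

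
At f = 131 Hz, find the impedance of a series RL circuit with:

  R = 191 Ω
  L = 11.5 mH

Step 1 — Angular frequency: ω = 2π·f = 2π·131 = 823.1 rad/s.
Step 2 — Component impedances:
  R: Z = R = 191 Ω
  L: Z = jωL = j·823.1·0.0115 = 0 + j9.466 Ω
Step 3 — Series combination: Z_total = R + L = 191 + j9.466 Ω = 191.2∠2.8° Ω.

Z = 191 + j9.466 Ω = 191.2∠2.8° Ω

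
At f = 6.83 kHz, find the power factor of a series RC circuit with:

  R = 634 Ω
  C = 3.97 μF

Step 1 — Angular frequency: ω = 2π·f = 2π·6830 = 4.291e+04 rad/s.
Step 2 — Component impedances:
  R: Z = R = 634 Ω
  C: Z = 1/(jωC) = -j/(ω·C) = 0 - j5.87 Ω
Step 3 — Series combination: Z_total = R + C = 634 - j5.87 Ω = 634∠-0.5° Ω.
Step 4 — Power factor: PF = cos(φ) = Re(Z)/|Z| = 634/634 = 1.
Step 5 — Type: Im(Z) = -5.87 ⇒ leading (phase φ = -0.5°).

PF = 1 (leading, φ = -0.5°)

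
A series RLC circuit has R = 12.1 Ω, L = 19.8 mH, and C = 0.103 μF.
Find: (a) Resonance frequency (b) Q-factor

Step 1 — Resonance condition Im(Z)=0 gives ω₀ = 1/√(LC).
Step 2 — ω₀ = 1/√(0.0198·1.03e-07) = 2.214e+04 rad/s.
Step 3 — f₀ = ω₀/(2π) = 3524 Hz.
Step 4 — Series Q: Q = ω₀L/R = 2.214e+04·0.0198/12.1 = 36.24.

(a) f₀ = 3524 Hz  (b) Q = 36.24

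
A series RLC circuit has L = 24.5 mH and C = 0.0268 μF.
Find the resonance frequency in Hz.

Step 1 — Resonance condition Im(Z)=0 gives ω₀ = 1/√(LC).
Step 2 — ω₀ = 1/√(0.0245·2.68e-08) = 3.903e+04 rad/s.
Step 3 — f₀ = ω₀/(2π) = 6211 Hz.

f₀ = 6211 Hz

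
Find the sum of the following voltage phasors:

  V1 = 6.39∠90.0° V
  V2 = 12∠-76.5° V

Step 1 — Convert each phasor to rectangular form:
  V1 = 6.39·(cos(90.0°) + j·sin(90.0°)) = 0 + j6.39 V
  V2 = 12·(cos(-76.5°) + j·sin(-76.5°)) = 2.801 - j11.67 V
Step 2 — Sum components: V_total = 2.801 - j5.278 V.
Step 3 — Convert to polar: |V_total| = 5.976 V, ∠V_total = -62.0°.

V_total = 5.976∠-62.0° V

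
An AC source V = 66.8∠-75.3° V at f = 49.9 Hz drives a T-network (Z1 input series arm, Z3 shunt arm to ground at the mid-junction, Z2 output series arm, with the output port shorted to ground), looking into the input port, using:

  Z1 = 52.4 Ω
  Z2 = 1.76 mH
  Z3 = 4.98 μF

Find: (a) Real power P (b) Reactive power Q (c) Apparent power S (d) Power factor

Step 1 — Angular frequency: ω = 2π·f = 2π·49.9 = 313.5 rad/s.
Step 2 — Component impedances:
  Z1: Z = R = 52.4 Ω
  Z2: Z = jωL = j·313.5·0.00176 = 0 + j0.5518 Ω
  Z3: Z = 1/(jωC) = -j/(ω·C) = 0 - j640.5 Ω
Step 3 — With the output port shorted to ground, the output series arm Z2 runs from the junction to ground; the shunt arm Z3 also runs from the junction to ground. They appear in parallel: Z3 || Z2 = 0 + j0.5523 Ω.
Step 4 — Series with input arm Z1: Z_in = Z1 + (Z3 || Z2) = 52.4 + j0.5523 Ω = 52.4∠0.6° Ω.
Step 5 — Source phasor: V = 66.8∠-75.3° V = 16.95 - j64.61 V.
Step 6 — Current: I = V / Z = 0.3105 - j1.236 A = 1.275∠-75.9° A.
Step 7 — Complex power: S = V·I* = 85.15 + j0.8974 VA.
Step 8 — Real power: P = Re(S) = 85.15 W.
Step 9 — Reactive power: Q = Im(S) = 0.8974 VAR.
Step 10 — Apparent power: |S| = 85.15 VA.
Step 11 — Power factor: PF = P/|S| = 0.9999 (lagging).

(a) P = 85.15 W  (b) Q = 0.8974 VAR  (c) S = 85.15 VA  (d) PF = 0.9999 (lagging)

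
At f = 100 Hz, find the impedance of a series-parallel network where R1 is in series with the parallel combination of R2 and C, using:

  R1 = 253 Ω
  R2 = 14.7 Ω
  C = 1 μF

Step 1 — Angular frequency: ω = 2π·f = 2π·100 = 628.3 rad/s.
Step 2 — Component impedances:
  R1: Z = R = 253 Ω
  R2: Z = R = 14.7 Ω
  C: Z = 1/(jωC) = -j/(ω·C) = 0 - j1592 Ω
Step 3 — Parallel branch: R2 || C = 1/(1/R2 + 1/C) = 14.7 - j0.1358 Ω.
Step 4 — Series with R1: Z_total = R1 + (R2 || C) = 267.7 - j0.1358 Ω = 267.7∠-0.0° Ω.

Z = 267.7 - j0.1358 Ω = 267.7∠-0.0° Ω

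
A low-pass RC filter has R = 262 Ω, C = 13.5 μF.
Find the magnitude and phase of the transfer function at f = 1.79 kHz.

Step 1 — Angular frequency: ω = 2π·1790 = 1.125e+04 rad/s.
Step 2 — Transfer function: H(jω) = 1/(1 + jωRC).
Step 3 — Denominator: 1 + jωRC = 1 + j·1.125e+04·262·1.35e-05 = 1 + j39.78.
Step 4 — H = 0.0006315 - j0.02512.
Step 5 — Magnitude: |H| = 0.02513 (-32.0 dB); phase: φ = -88.6°.

|H| = 0.02513 (-32.0 dB), φ = -88.6°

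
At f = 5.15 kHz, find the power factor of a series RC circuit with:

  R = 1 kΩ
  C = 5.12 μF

Step 1 — Angular frequency: ω = 2π·f = 2π·5150 = 3.236e+04 rad/s.
Step 2 — Component impedances:
  R: Z = R = 1000 Ω
  C: Z = 1/(jωC) = -j/(ω·C) = 0 - j6.036 Ω
Step 3 — Series combination: Z_total = R + C = 1000 - j6.036 Ω = 1000∠-0.3° Ω.
Step 4 — Power factor: PF = cos(φ) = Re(Z)/|Z| = 1000/1000 = 1.
Step 5 — Type: Im(Z) = -6.036 ⇒ leading (phase φ = -0.3°).

PF = 1 (leading, φ = -0.3°)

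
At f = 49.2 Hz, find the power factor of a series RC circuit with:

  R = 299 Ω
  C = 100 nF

Step 1 — Angular frequency: ω = 2π·f = 2π·49.2 = 309.1 rad/s.
Step 2 — Component impedances:
  R: Z = R = 299 Ω
  C: Z = 1/(jωC) = -j/(ω·C) = 0 - j3.235e+04 Ω
Step 3 — Series combination: Z_total = R + C = 299 - j3.235e+04 Ω = 3.235e+04∠-89.5° Ω.
Step 4 — Power factor: PF = cos(φ) = Re(Z)/|Z| = 299/3.235e+04 = 0.009243.
Step 5 — Type: Im(Z) = -3.235e+04 ⇒ leading (phase φ = -89.5°).

PF = 0.009243 (leading, φ = -89.5°)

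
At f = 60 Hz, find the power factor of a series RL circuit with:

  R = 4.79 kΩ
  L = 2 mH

Step 1 — Angular frequency: ω = 2π·f = 2π·60 = 377 rad/s.
Step 2 — Component impedances:
  R: Z = R = 4790 Ω
  L: Z = jωL = j·377·0.002 = 0 + j0.754 Ω
Step 3 — Series combination: Z_total = R + L = 4790 + j0.754 Ω = 4790∠0.0° Ω.
Step 4 — Power factor: PF = cos(φ) = Re(Z)/|Z| = 4790/4790 = 1.
Step 5 — Type: Im(Z) = 0.754 ⇒ lagging (phase φ = 0.0°).

PF = 1 (lagging, φ = 0.0°)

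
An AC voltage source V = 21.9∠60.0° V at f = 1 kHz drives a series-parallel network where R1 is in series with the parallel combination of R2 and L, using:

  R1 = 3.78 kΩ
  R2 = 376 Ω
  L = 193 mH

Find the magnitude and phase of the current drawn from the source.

Step 1 — Angular frequency: ω = 2π·f = 2π·1000 = 6283 rad/s.
Step 2 — Component impedances:
  R1: Z = R = 3780 Ω
  R2: Z = R = 376 Ω
  L: Z = jωL = j·6283·0.193 = 0 + j1213 Ω
Step 3 — Parallel branch: R2 || L = 1/(1/R2 + 1/L) = 343 + j106.4 Ω.
Step 4 — Series with R1: Z_total = R1 + (R2 || L) = 4123 + j106.4 Ω = 4124∠1.5° Ω.
Step 5 — Source phasor: V = 21.9∠60.0° V = 10.95 + j18.97 V.
Step 6 — Ohm's law: I = V / Z_total = (10.95 + j18.97) / (4123 + j106.4) = 0.002773 + j0.004528 A.
Step 7 — Convert to polar: |I| = 0.00531 A, ∠I = 58.5°.

I = 0.00531∠58.5° A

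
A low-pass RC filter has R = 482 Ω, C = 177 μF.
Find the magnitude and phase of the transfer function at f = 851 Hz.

Step 1 — Angular frequency: ω = 2π·851 = 5347 rad/s.
Step 2 — Transfer function: H(jω) = 1/(1 + jωRC).
Step 3 — Denominator: 1 + jωRC = 1 + j·5347·482·0.000177 = 1 + j456.2.
Step 4 — H = 4.805e-06 - j0.002192.
Step 5 — Magnitude: |H| = 0.002192 (-53.2 dB); phase: φ = -89.9°.

|H| = 0.002192 (-53.2 dB), φ = -89.9°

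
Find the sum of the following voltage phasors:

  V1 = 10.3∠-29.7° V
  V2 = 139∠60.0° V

Step 1 — Convert each phasor to rectangular form:
  V1 = 10.3·(cos(-29.7°) + j·sin(-29.7°)) = 8.947 - j5.103 V
  V2 = 139·(cos(60.0°) + j·sin(60.0°)) = 69.5 + j120.4 V
Step 2 — Sum components: V_total = 78.45 + j115.3 V.
Step 3 — Convert to polar: |V_total| = 139.4 V, ∠V_total = 55.8°.

V_total = 139.4∠55.8° V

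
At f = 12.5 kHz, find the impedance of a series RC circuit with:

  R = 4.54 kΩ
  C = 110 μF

Step 1 — Angular frequency: ω = 2π·f = 2π·1.25e+04 = 7.854e+04 rad/s.
Step 2 — Component impedances:
  R: Z = R = 4540 Ω
  C: Z = 1/(jωC) = -j/(ω·C) = 0 - j0.1157 Ω
Step 3 — Series combination: Z_total = R + C = 4540 - j0.1157 Ω = 4540∠-0.0° Ω.

Z = 4540 - j0.1157 Ω = 4540∠-0.0° Ω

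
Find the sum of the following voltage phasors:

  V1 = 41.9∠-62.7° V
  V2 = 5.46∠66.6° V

Step 1 — Convert each phasor to rectangular form:
  V1 = 41.9·(cos(-62.7°) + j·sin(-62.7°)) = 19.22 - j37.23 V
  V2 = 5.46·(cos(66.6°) + j·sin(66.6°)) = 2.168 + j5.011 V
Step 2 — Sum components: V_total = 21.39 - j32.22 V.
Step 3 — Convert to polar: |V_total| = 38.67 V, ∠V_total = -56.4°.

V_total = 38.67∠-56.4° V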